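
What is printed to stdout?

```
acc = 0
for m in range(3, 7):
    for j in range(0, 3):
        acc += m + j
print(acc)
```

66

m=3,j=0: acc = 0+3 = 3
m=3,j=1: acc = 3+4 = 7
m=3,j=2: acc = 7+5 = 12
m=4,j=0: acc = 12+4 = 16
m=4,j=1: acc = 16+5 = 21
m=4,j=2: acc = 21+6 = 27
m=5,j=0: acc = 27+5 = 32
m=5,j=1: acc = 32+6 = 38
m=5,j=2: acc = 38+7 = 45
m=6,j=0: acc = 45+6 = 51
m=6,j=1: acc = 51+7 = 58
m=6,j=2: acc = 58+8 = 66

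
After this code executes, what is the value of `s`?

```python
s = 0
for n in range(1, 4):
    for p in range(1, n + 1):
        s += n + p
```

24

n=1,p=1: s = 0+2 = 2
n=2,p=1: s = 2+3 = 5
n=2,p=2: s = 5+4 = 9
n=3,p=1: s = 9+4 = 13
n=3,p=2: s = 13+5 = 18
n=3,p=3: s = 18+6 = 24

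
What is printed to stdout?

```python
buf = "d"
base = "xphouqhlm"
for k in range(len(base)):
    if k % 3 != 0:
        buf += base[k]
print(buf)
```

dphuqlm

k=0: skip
k=1: add 'p' → 'dp'
k=2: add 'h' → 'dph'
k=3: skip
k=4: add 'u' → 'dphu'
k=5: add 'q' → 'dphuq'
k=6: skip
k=7: add 'l' → 'dphuql'
k=8: add 'm' → 'dphuqlm'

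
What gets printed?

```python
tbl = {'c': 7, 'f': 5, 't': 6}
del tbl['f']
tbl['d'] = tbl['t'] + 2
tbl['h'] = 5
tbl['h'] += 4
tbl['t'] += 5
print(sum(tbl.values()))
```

del 'f' → {'c': 7, 't': 6}
tbl['d'] = tbl['t']+2 = 8 → {'c': 7, 't': 6, 'd': 8}
tbl['h'] = 5 → {'c': 7, 't': 6, 'd': 8, 'h': 5}
tbl['h'] = 5+4 = 9 → {'c': 7, 't': 6, 'd': 8, 'h': 9}
tbl['t'] = 6+5 = 11 → {'c': 7, 't': 11, 'd': 8, 'h': 9}
sum of values = 35

35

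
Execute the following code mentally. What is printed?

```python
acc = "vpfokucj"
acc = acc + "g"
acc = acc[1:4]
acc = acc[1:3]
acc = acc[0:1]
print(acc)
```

+ 'g' → 'vpfokucjg'
slice [1:4] → 'pfo'
slice [1:3] → 'fo'
slice [0:1] → 'f'

f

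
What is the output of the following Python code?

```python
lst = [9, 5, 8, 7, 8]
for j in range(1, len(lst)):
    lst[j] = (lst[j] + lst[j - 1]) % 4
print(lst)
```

j=1: lst[1] = (5+9)%4 = 2 → [9, 2, 8, 7, 8]
j=2: lst[2] = (8+2)%4 = 2 → [9, 2, 2, 7, 8]
j=3: lst[3] = (7+2)%4 = 1 → [9, 2, 2, 1, 8]
j=4: lst[4] = (8+1)%4 = 1 → [9, 2, 2, 1, 1]

[9, 2, 2, 1, 1]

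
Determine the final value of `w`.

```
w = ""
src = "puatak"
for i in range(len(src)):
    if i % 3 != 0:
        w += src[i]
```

i=0: skip
i=1: add 'u' → 'u'
i=2: add 'a' → 'ua'
i=3: skip
i=4: add 'a' → 'uaa'
i=5: add 'k' → 'uaak'

'uaak'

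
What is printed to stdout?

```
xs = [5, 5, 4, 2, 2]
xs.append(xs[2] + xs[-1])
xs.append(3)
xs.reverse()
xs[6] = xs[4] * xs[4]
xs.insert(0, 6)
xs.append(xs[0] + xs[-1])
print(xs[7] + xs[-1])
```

append xs[2]+xs[-1] = 4+2 = 6 → [5, 5, 4, 2, 2, 6]
append 3 → [5, 5, 4, 2, 2, 6, 3]
reverse → [3, 6, 2, 2, 4, 5, 5]
xs[6] = xs[4]*xs[4] = 4*4 = 16 → [3, 6, 2, 2, 4, 5, 16]
insert 6 at 0 → [6, 3, 6, 2, 2, 4, 5, 16]
append xs[0]+xs[-1] = 6+16 = 22 → [6, 3, 6, 2, 2, 4, 5, 16, 22]
xs[7]+xs[-1] = 16+22 = 38

38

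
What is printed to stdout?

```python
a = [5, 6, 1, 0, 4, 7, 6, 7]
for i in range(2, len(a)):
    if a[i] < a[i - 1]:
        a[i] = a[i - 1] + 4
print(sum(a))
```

131

i=2: 1<6, a[2] = 6+4 = 10 → [5, 6, 10, 0, 4, 7, 6, 7]
i=3: 0<10, a[3] = 10+4 = 14 → [5, 6, 10, 14, 4, 7, 6, 7]
i=4: 4<14, a[4] = 14+4 = 18 → [5, 6, 10, 14, 18, 7, 6, 7]
i=5: 7<18, a[5] = 18+4 = 22 → [5, 6, 10, 14, 18, 22, 6, 7]
i=6: 6<22, a[6] = 22+4 = 26 → [5, 6, 10, 14, 18, 22, 26, 7]
i=7: 7<26, a[7] = 26+4 = 30 → [5, 6, 10, 14, 18, 22, 26, 30]
sum = 131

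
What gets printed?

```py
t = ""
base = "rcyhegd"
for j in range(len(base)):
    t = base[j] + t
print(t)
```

dgehycr

j=0: prepend 'r' → 'r'
j=1: prepend 'c' → 'cr'
j=2: prepend 'y' → 'ycr'
j=3: prepend 'h' → 'hycr'
j=4: prepend 'e' → 'ehycr'
j=5: prepend 'g' → 'gehycr'
j=6: prepend 'd' → 'dgehycr'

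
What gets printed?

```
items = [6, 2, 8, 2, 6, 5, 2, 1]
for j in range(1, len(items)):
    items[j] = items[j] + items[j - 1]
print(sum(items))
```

164

j=1: items[1] = 2+6 = 8 → [6, 8, 8, 2, 6, 5, 2, 1]
j=2: items[2] = 8+8 = 16 → [6, 8, 16, 2, 6, 5, 2, 1]
j=3: items[3] = 2+16 = 18 → [6, 8, 16, 18, 6, 5, 2, 1]
j=4: items[4] = 6+18 = 24 → [6, 8, 16, 18, 24, 5, 2, 1]
j=5: items[5] = 5+24 = 29 → [6, 8, 16, 18, 24, 29, 2, 1]
j=6: items[6] = 2+29 = 31 → [6, 8, 16, 18, 24, 29, 31, 1]
j=7: items[7] = 1+31 = 32 → [6, 8, 16, 18, 24, 29, 31, 32]
sum = 164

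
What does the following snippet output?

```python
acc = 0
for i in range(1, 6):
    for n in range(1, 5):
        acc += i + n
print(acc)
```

i=1,n=1: acc = 0+2 = 2
i=1,n=2: acc = 2+3 = 5
i=1,n=3: acc = 5+4 = 9
i=1,n=4: acc = 9+5 = 14
i=2,n=1: acc = 14+3 = 17
i=2,n=2: acc = 17+4 = 21
i=2,n=3: acc = 21+5 = 26
i=2,n=4: acc = 26+6 = 32
i=3,n=1: acc = 32+4 = 36
i=3,n=2: acc = 36+5 = 41
i=3,n=3: acc = 41+6 = 47
i=3,n=4: acc = 47+7 = 54
i=4,n=1: acc = 54+5 = 59
i=4,n=2: acc = 59+6 = 65
i=4,n=3: acc = 65+7 = 72
i=4,n=4: acc = 72+8 = 80
i=5,n=1: acc = 80+6 = 86
i=5,n=2: acc = 86+7 = 93
i=5,n=3: acc = 93+8 = 101
i=5,n=4: acc = 101+9 = 110

110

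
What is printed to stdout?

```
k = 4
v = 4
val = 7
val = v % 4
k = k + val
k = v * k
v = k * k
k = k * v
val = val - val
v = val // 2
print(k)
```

val = 4%4 = 0
k = 4+0 = 4
k = 4*4 = 16
v = 16*16 = 256
k = 16*256 = 4096
val = 0-0 = 0
v = 0//2 = 0

4096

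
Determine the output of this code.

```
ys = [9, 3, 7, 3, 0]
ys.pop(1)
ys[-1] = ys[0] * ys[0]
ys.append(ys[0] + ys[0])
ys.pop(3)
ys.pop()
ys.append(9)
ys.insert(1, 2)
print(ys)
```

[9, 2, 7, 3, 9]

pop(1) removes 3 → [9, 7, 3, 0]
ys[-1] = ys[0]*ys[0] = 9*9 = 81 → [9, 7, 3, 81]
append ys[0]+ys[0] = 9+9 = 18 → [9, 7, 3, 81, 18]
pop(3) removes 81 → [9, 7, 3, 18]
pop() removes 18 → [9, 7, 3]
append 9 → [9, 7, 3, 9]
insert 2 at 1 → [9, 2, 7, 3, 9]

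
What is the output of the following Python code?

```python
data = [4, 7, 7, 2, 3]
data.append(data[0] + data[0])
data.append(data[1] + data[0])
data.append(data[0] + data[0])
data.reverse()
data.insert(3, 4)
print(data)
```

append data[0]+data[0] = 4+4 = 8 → [4, 7, 7, 2, 3, 8]
append data[1]+data[0] = 7+4 = 11 → [4, 7, 7, 2, 3, 8, 11]
append data[0]+data[0] = 4+4 = 8 → [4, 7, 7, 2, 3, 8, 11, 8]
reverse → [8, 11, 8, 3, 2, 7, 7, 4]
insert 4 at 3 → [8, 11, 8, 4, 3, 2, 7, 7, 4]

[8, 11, 8, 4, 3, 2, 7, 7, 4]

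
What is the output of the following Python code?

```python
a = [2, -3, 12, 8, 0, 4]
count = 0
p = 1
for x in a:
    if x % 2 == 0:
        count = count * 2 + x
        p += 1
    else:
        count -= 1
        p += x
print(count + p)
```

151

x=2: even, count = 0*2+2 = 2; p=2
x=-3: not even, count = 2-1 = 1; p=-1
x=12: even, count = 1*2+12 = 14; p=0
x=8: even, count = 14*2+8 = 36; p=1
x=0: even, count = 36*2+0 = 72; p=2
x=4: even, count = 72*2+4 = 148; p=3
count+p = 148+3 = 151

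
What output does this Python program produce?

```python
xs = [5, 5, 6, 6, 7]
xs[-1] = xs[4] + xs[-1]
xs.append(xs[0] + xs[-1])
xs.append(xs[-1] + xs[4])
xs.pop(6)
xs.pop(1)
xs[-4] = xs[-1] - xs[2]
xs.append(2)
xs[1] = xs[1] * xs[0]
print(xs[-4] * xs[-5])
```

xs[-1] = xs[4]+xs[-1] = 7+7 = 14 → [5, 5, 6, 6, 14]
append xs[0]+xs[-1] = 5+14 = 19 → [5, 5, 6, 6, 14, 19]
append xs[-1]+xs[4] = 19+14 = 33 → [5, 5, 6, 6, 14, 19, 33]
pop(6) removes 33 → [5, 5, 6, 6, 14, 19]
pop(1) removes 5 → [5, 6, 6, 14, 19]
xs[-4] = xs[-1]-xs[2] = 19-6 = 13 → [5, 13, 6, 14, 19]
append 2 → [5, 13, 6, 14, 19, 2]
xs[1] = xs[1]*xs[0] = 13*5 = 65 → [5, 65, 6, 14, 19, 2]
xs[-4]*xs[-5] = 6*65 = 390

390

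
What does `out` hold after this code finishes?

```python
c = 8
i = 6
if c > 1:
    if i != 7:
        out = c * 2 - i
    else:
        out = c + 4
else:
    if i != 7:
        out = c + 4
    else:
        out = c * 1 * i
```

c=8, i=6
c > 1 is True; i != 7 is True
→ out = c * 2 - i = 10

10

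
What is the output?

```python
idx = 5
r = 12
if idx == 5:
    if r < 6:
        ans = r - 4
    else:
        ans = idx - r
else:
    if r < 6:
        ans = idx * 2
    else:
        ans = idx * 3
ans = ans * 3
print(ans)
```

idx=5, r=12
idx == 5 is True; r < 6 is False
→ ans = idx - r = -7
ans = (-7)*3 = -21

-21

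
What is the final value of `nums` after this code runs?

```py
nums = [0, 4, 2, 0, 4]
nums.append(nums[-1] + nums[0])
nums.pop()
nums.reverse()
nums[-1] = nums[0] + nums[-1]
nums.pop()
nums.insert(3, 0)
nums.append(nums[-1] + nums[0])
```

[4, 0, 2, 0, 4, 8]

append nums[-1]+nums[0] = 4+0 = 4 → [0, 4, 2, 0, 4, 4]
pop() removes 4 → [0, 4, 2, 0, 4]
reverse → [4, 0, 2, 4, 0]
nums[-1] = nums[0]+nums[-1] = 4+0 = 4 → [4, 0, 2, 4, 4]
pop() removes 4 → [4, 0, 2, 4]
insert 0 at 3 → [4, 0, 2, 0, 4]
append nums[-1]+nums[0] = 4+4 = 8 → [4, 0, 2, 0, 4, 8]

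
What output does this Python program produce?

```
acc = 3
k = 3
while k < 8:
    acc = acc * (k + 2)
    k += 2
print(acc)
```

k=3: acc = 3*5 = 15
k=5: acc = 15*7 = 105
k=7: acc = 105*9 = 945

945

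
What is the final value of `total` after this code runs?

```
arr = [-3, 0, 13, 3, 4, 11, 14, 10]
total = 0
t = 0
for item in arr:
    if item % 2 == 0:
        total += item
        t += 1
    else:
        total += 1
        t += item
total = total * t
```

896

item=-3: not even, total = 0+1 = 1; t=-3
item=0: even, total = 1+0 = 1; t=-2
item=13: not even, total = 1+1 = 2; t=11
item=3: not even, total = 2+1 = 3; t=14
item=4: even, total = 3+4 = 7; t=15
item=11: not even, total = 7+1 = 8; t=26
item=14: even, total = 8+14 = 22; t=27
item=10: even, total = 22+10 = 32; t=28
total*t = 32*28 = 896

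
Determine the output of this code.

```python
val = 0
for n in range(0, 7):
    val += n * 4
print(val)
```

n=0: val = 0+0*4 = 0
n=1: val = 0+1*4 = 4
n=2: val = 4+2*4 = 12
n=3: val = 12+3*4 = 24
n=4: val = 24+4*4 = 40
n=5: val = 40+5*4 = 60
n=6: val = 60+6*4 = 84

84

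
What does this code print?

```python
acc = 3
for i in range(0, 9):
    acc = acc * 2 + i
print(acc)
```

2038

i=0: acc = 3*2+0 = 6
i=1: acc = 6*2+1 = 13
i=2: acc = 13*2+2 = 28
i=3: acc = 28*2+3 = 59
i=4: acc = 59*2+4 = 122
i=5: acc = 122*2+5 = 249
i=6: acc = 249*2+6 = 504
i=7: acc = 504*2+7 = 1015
i=8: acc = 1015*2+8 = 2038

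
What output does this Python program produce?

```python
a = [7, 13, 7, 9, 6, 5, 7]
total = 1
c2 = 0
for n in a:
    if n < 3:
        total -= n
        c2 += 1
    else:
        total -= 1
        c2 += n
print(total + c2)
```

48

n=7: not <3, total = 1-1 = 0; c2=7
n=13: not <3, total = 0-1 = -1; c2=20
n=7: not <3, total = (-1)-1 = -2; c2=27
n=9: not <3, total = (-2)-1 = -3; c2=36
n=6: not <3, total = (-3)-1 = -4; c2=42
n=5: not <3, total = (-4)-1 = -5; c2=47
n=7: not <3, total = (-5)-1 = -6; c2=54
total+c2 = (-6)+54 = 48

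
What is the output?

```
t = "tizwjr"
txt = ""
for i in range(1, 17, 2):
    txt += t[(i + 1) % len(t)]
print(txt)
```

zjtzjtzj

i=1: add t[2]='z' → 'z'
i=3: add t[4]='j' → 'zj'
i=5: add t[0]='t' → 'zjt'
i=7: add t[2]='z' → 'zjtz'
i=9: add t[4]='j' → 'zjtzj'
i=11: add t[0]='t' → 'zjtzjt'
i=13: add t[2]='z' → 'zjtzjtz'
i=15: add t[4]='j' → 'zjtzjtzj'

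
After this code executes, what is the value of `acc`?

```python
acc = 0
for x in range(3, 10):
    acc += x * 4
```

x=3: acc = 0+3*4 = 12
x=4: acc = 12+4*4 = 28
x=5: acc = 28+5*4 = 48
x=6: acc = 48+6*4 = 72
x=7: acc = 72+7*4 = 100
x=8: acc = 100+8*4 = 132
x=9: acc = 132+9*4 = 168

168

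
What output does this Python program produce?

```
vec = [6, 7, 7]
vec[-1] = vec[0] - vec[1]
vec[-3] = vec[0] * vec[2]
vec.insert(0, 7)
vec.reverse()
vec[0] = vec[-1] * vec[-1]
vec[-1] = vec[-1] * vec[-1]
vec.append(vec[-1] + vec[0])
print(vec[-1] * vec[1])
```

vec[-1] = vec[0]-vec[1] = 6-7 = -1 → [6, 7, -1]
vec[-3] = vec[0]*vec[2] = 6*(-1) = -6 → [-6, 7, -1]
insert 7 at 0 → [7, -6, 7, -1]
reverse → [-1, 7, -6, 7]
vec[0] = vec[-1]*vec[-1] = 7*7 = 49 → [49, 7, -6, 7]
vec[-1] = vec[-1]*vec[-1] = 7*7 = 49 → [49, 7, -6, 49]
append vec[-1]+vec[0] = 49+49 = 98 → [49, 7, -6, 49, 98]
vec[-1]*vec[1] = 98*7 = 686

686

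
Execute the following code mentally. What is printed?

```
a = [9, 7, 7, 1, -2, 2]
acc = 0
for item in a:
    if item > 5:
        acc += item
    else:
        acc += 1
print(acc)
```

item=9: >5, acc = 0+9 = 9
item=7: >5, acc = 9+7 = 16
item=7: >5, acc = 16+7 = 23
item=1: not >5, acc = 23+1 = 24
item=-2: not >5, acc = 24+1 = 25
item=2: not >5, acc = 25+1 = 26

26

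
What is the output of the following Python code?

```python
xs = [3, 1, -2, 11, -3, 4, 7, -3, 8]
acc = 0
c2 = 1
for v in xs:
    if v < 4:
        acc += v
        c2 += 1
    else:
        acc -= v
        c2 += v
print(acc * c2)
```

-1224

v=3: <4, acc = 0+3 = 3; c2=2
v=1: <4, acc = 3+1 = 4; c2=3
v=-2: <4, acc = 4+(-2) = 2; c2=4
v=11: not <4, acc = 2-11 = -9; c2=15
v=-3: <4, acc = (-9)+(-3) = -12; c2=16
v=4: not <4, acc = (-12)-4 = -16; c2=20
v=7: not <4, acc = (-16)-7 = -23; c2=27
v=-3: <4, acc = (-23)+(-3) = -26; c2=28
v=8: not <4, acc = (-26)-8 = -34; c2=36
acc*c2 = (-34)*36 = -1224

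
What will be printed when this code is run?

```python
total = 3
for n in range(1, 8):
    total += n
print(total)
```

31

n=1: total = 3+1 = 4
n=2: total = 4+2 = 6
n=3: total = 6+3 = 9
n=4: total = 9+4 = 13
n=5: total = 13+5 = 18
n=6: total = 18+6 = 24
n=7: total = 24+7 = 31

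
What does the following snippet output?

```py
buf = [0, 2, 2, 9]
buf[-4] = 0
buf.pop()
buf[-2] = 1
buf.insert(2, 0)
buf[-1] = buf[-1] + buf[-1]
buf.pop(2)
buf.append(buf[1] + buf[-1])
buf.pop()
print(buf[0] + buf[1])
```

buf[-4] = 0 → [0, 2, 2, 9]
pop() removes 9 → [0, 2, 2]
buf[-2] = 1 → [0, 1, 2]
insert 0 at 2 → [0, 1, 0, 2]
buf[-1] = buf[-1]+buf[-1] = 2+2 = 4 → [0, 1, 0, 4]
pop(2) removes 0 → [0, 1, 4]
append buf[1]+buf[-1] = 1+4 = 5 → [0, 1, 4, 5]
pop() removes 5 → [0, 1, 4]
buf[0]+buf[1] = 0+1 = 1

1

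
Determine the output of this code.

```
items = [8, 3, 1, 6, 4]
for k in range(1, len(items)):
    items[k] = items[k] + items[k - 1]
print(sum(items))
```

71

k=1: items[1] = 3+8 = 11 → [8, 11, 1, 6, 4]
k=2: items[2] = 1+11 = 12 → [8, 11, 12, 6, 4]
k=3: items[3] = 6+12 = 18 → [8, 11, 12, 18, 4]
k=4: items[4] = 4+18 = 22 → [8, 11, 12, 18, 22]
sum = 71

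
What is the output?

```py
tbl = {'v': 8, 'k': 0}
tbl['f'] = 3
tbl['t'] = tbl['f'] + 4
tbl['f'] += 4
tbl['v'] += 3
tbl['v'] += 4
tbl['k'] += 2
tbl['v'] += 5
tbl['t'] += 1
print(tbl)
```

tbl['f'] = 3 → {'v': 8, 'k': 0, 'f': 3}
tbl['t'] = tbl['f']+4 = 7 → {'v': 8, 'k': 0, 'f': 3, 't': 7}
tbl['f'] = 3+4 = 7 → {'v': 8, 'k': 0, 'f': 7, 't': 7}
tbl['v'] = 8+3 = 11 → {'v': 11, 'k': 0, 'f': 7, 't': 7}
tbl['v'] = 11+4 = 15 → {'v': 15, 'k': 0, 'f': 7, 't': 7}
tbl['k'] = 0+2 = 2 → {'v': 15, 'k': 2, 'f': 7, 't': 7}
tbl['v'] = 15+5 = 20 → {'v': 20, 'k': 2, 'f': 7, 't': 7}
tbl['t'] = 7+1 = 8 → {'v': 20, 'k': 2, 'f': 7, 't': 8}

{'v': 20, 'k': 2, 'f': 7, 't': 8}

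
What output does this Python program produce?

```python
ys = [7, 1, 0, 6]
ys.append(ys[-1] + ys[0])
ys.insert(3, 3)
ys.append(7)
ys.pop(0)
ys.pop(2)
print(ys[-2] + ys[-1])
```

20

append ys[-1]+ys[0] = 6+7 = 13 → [7, 1, 0, 6, 13]
insert 3 at 3 → [7, 1, 0, 3, 6, 13]
append 7 → [7, 1, 0, 3, 6, 13, 7]
pop(0) removes 7 → [1, 0, 3, 6, 13, 7]
pop(2) removes 3 → [1, 0, 6, 13, 7]
ys[-2]+ys[-1] = 13+7 = 20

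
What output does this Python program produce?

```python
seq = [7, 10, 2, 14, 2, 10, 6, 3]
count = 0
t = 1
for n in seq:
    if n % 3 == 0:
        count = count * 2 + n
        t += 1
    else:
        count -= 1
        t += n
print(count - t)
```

n=7: not %3==0, count = 0-1 = -1; t=8
n=10: not %3==0, count = (-1)-1 = -2; t=18
n=2: not %3==0, count = (-2)-1 = -3; t=20
n=14: not %3==0, count = (-3)-1 = -4; t=34
n=2: not %3==0, count = (-4)-1 = -5; t=36
n=10: not %3==0, count = (-5)-1 = -6; t=46
n=6: %3==0, count = (-6)*2+6 = -6; t=47
n=3: %3==0, count = (-6)*2+3 = -9; t=48
count-t = (-9)-48 = -57

-57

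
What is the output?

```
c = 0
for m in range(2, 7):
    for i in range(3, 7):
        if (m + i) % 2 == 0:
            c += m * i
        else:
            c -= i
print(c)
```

140

m=2,i=3: odd sum, c = 0-3 = -3
m=2,i=4: even sum, c = (-3)+8 = 5
m=2,i=5: odd sum, c = 5-5 = 0
m=2,i=6: even sum, c = 0+12 = 12
m=3,i=3: even sum, c = 12+9 = 21
m=3,i=4: odd sum, c = 21-4 = 17
m=3,i=5: even sum, c = 17+15 = 32
m=3,i=6: odd sum, c = 32-6 = 26
m=4,i=3: odd sum, c = 26-3 = 23
m=4,i=4: even sum, c = 23+16 = 39
m=4,i=5: odd sum, c = 39-5 = 34
m=4,i=6: even sum, c = 34+24 = 58
m=5,i=3: even sum, c = 58+15 = 73
m=5,i=4: odd sum, c = 73-4 = 69
m=5,i=5: even sum, c = 69+25 = 94
m=5,i=6: odd sum, c = 94-6 = 88
m=6,i=3: odd sum, c = 88-3 = 85
m=6,i=4: even sum, c = 85+24 = 109
m=6,i=5: odd sum, c = 109-5 = 104
m=6,i=6: even sum, c = 104+36 = 140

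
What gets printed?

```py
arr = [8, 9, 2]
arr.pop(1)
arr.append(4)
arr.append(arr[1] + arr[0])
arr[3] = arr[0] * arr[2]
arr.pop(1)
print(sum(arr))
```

44

pop(1) removes 9 → [8, 2]
append 4 → [8, 2, 4]
append arr[1]+arr[0] = 2+8 = 10 → [8, 2, 4, 10]
arr[3] = arr[0]*arr[2] = 8*4 = 32 → [8, 2, 4, 32]
pop(1) removes 2 → [8, 4, 32]
sum = 44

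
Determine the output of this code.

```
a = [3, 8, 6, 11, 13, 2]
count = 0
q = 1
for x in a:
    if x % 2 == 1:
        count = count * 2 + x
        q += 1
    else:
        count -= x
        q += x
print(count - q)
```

-31

x=3: odd, count = 0*2+3 = 3; q=2
x=8: not odd, count = 3-8 = -5; q=10
x=6: not odd, count = (-5)-6 = -11; q=16
x=11: odd, count = (-11)*2+11 = -11; q=17
x=13: odd, count = (-11)*2+13 = -9; q=18
x=2: not odd, count = (-9)-2 = -11; q=20
count-q = (-11)-20 = -31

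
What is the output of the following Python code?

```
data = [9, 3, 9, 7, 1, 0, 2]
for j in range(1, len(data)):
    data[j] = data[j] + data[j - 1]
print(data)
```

j=1: data[1] = 3+9 = 12 → [9, 12, 9, 7, 1, 0, 2]
j=2: data[2] = 9+12 = 21 → [9, 12, 21, 7, 1, 0, 2]
j=3: data[3] = 7+21 = 28 → [9, 12, 21, 28, 1, 0, 2]
j=4: data[4] = 1+28 = 29 → [9, 12, 21, 28, 29, 0, 2]
j=5: data[5] = 0+29 = 29 → [9, 12, 21, 28, 29, 29, 2]
j=6: data[6] = 2+29 = 31 → [9, 12, 21, 28, 29, 29, 31]

[9, 12, 21, 28, 29, 29, 31]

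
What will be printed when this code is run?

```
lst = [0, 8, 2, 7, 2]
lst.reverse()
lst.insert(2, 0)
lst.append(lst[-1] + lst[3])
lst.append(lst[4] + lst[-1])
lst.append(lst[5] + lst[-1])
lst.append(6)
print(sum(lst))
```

reverse → [2, 7, 2, 8, 0]
insert 0 at 2 → [2, 7, 0, 2, 8, 0]
append lst[-1]+lst[3] = 0+2 = 2 → [2, 7, 0, 2, 8, 0, 2]
append lst[4]+lst[-1] = 8+2 = 10 → [2, 7, 0, 2, 8, 0, 2, 10]
append lst[5]+lst[-1] = 0+10 = 10 → [2, 7, 0, 2, 8, 0, 2, 10, 10]
append 6 → [2, 7, 0, 2, 8, 0, 2, 10, 10, 6]
sum = 47

47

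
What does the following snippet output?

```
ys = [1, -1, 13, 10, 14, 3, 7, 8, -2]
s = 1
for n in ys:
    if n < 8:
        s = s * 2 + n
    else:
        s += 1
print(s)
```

n=1: <8, s = 1*2+1 = 3
n=-1: <8, s = 3*2+(-1) = 5
n=13: not <8, s = 5+1 = 6
n=10: not <8, s = 6+1 = 7
n=14: not <8, s = 7+1 = 8
n=3: <8, s = 8*2+3 = 19
n=7: <8, s = 19*2+7 = 45
n=8: not <8, s = 45+1 = 46
n=-2: <8, s = 46*2+(-2) = 90

90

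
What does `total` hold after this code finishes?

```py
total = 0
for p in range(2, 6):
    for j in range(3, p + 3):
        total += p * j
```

247

p=2,j=3: total = 0+6 = 6
p=2,j=4: total = 6+8 = 14
p=3,j=3: total = 14+9 = 23
p=3,j=4: total = 23+12 = 35
p=3,j=5: total = 35+15 = 50
p=4,j=3: total = 50+12 = 62
p=4,j=4: total = 62+16 = 78
p=4,j=5: total = 78+20 = 98
p=4,j=6: total = 98+24 = 122
p=5,j=3: total = 122+15 = 137
p=5,j=4: total = 137+20 = 157
p=5,j=5: total = 157+25 = 182
p=5,j=6: total = 182+30 = 212
p=5,j=7: total = 212+35 = 247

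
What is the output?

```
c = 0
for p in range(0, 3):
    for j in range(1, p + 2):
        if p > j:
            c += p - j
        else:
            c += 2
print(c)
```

11

p=0,j=1: not 0>1, c = 0+2 = 2
p=1,j=1: not 1>1, c = 2+2 = 4
p=1,j=2: not 1>2, c = 4+2 = 6
p=2,j=1: 2>1, c = 6+1 = 7
p=2,j=2: not 2>2, c = 7+2 = 9
p=2,j=3: not 2>3, c = 9+2 = 11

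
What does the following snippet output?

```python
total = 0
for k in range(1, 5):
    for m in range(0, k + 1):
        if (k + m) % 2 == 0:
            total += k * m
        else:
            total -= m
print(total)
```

k=1,m=0: odd sum, total = 0-0 = 0
k=1,m=1: even sum, total = 0+1 = 1
k=2,m=0: even sum, total = 1+0 = 1
k=2,m=1: odd sum, total = 1-1 = 0
k=2,m=2: even sum, total = 0+4 = 4
k=3,m=0: odd sum, total = 4-0 = 4
k=3,m=1: even sum, total = 4+3 = 7
k=3,m=2: odd sum, total = 7-2 = 5
k=3,m=3: even sum, total = 5+9 = 14
k=4,m=0: even sum, total = 14+0 = 14
k=4,m=1: odd sum, total = 14-1 = 13
k=4,m=2: even sum, total = 13+8 = 21
k=4,m=3: odd sum, total = 21-3 = 18
k=4,m=4: even sum, total = 18+16 = 34

34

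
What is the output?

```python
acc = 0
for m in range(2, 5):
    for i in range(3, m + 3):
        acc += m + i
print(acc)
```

66

m=2,i=3: acc = 0+5 = 5
m=2,i=4: acc = 5+6 = 11
m=3,i=3: acc = 11+6 = 17
m=3,i=4: acc = 17+7 = 24
m=3,i=5: acc = 24+8 = 32
m=4,i=3: acc = 32+7 = 39
m=4,i=4: acc = 39+8 = 47
m=4,i=5: acc = 47+9 = 56
m=4,i=6: acc = 56+10 = 66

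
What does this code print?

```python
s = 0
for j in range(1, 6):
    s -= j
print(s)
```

j=1: s = 0-1 = -1
j=2: s = (-1)-2 = -3
j=3: s = (-3)-3 = -6
j=4: s = (-6)-4 = -10
j=5: s = (-10)-5 = -15

-15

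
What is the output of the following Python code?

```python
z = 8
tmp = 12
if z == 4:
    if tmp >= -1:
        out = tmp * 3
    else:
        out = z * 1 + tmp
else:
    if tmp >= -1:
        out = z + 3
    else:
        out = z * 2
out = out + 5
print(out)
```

z=8, tmp=12
z == 4 is False; tmp >= -1 is True
→ out = z + 3 = 11
out = 11+5 = 16

16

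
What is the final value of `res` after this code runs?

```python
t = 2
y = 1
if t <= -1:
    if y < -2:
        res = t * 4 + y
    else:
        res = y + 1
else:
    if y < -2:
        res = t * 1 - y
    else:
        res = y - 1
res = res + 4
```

t=2, y=1
t <= -1 is False; y < -2 is False
→ res = y - 1 = 0
res = 0+4 = 4

4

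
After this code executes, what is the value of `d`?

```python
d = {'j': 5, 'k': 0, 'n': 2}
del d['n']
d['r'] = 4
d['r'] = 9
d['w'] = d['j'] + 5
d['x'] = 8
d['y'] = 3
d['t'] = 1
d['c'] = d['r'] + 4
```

{'j': 5, 'k': 0, 'r': 9, 'w': 10, 'x': 8, 'y': 3, 't': 1, 'c': 13}

del 'n' → {'j': 5, 'k': 0}
d['r'] = 4 → {'j': 5, 'k': 0, 'r': 4}
d['r'] = 9 → {'j': 5, 'k': 0, 'r': 9}
d['w'] = d['j']+5 = 10 → {'j': 5, 'k': 0, 'r': 9, 'w': 10}
d['x'] = 8 → {'j': 5, 'k': 0, 'r': 9, 'w': 10, 'x': 8}
d['y'] = 3 → {'j': 5, 'k': 0, 'r': 9, 'w': 10, 'x': 8, 'y': 3}
d['t'] = 1 → {'j': 5, 'k': 0, 'r': 9, 'w': 10, 'x': 8, 'y': 3, 't': 1}
d['c'] = d['r']+4 = 13 → {'j': 5, 'k': 0, 'r': 9, 'w': 10, 'x': 8, 'y': 3, 't': 1, 'c': 13}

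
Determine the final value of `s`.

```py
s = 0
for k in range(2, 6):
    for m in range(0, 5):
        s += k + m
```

k=2,m=0: s = 0+2 = 2
k=2,m=1: s = 2+3 = 5
k=2,m=2: s = 5+4 = 9
k=2,m=3: s = 9+5 = 14
k=2,m=4: s = 14+6 = 20
k=3,m=0: s = 20+3 = 23
k=3,m=1: s = 23+4 = 27
k=3,m=2: s = 27+5 = 32
k=3,m=3: s = 32+6 = 38
k=3,m=4: s = 38+7 = 45
k=4,m=0: s = 45+4 = 49
k=4,m=1: s = 49+5 = 54
k=4,m=2: s = 54+6 = 60
k=4,m=3: s = 60+7 = 67
k=4,m=4: s = 67+8 = 75
k=5,m=0: s = 75+5 = 80
k=5,m=1: s = 80+6 = 86
k=5,m=2: s = 86+7 = 93
k=5,m=3: s = 93+8 = 101
k=5,m=4: s = 101+9 = 110

110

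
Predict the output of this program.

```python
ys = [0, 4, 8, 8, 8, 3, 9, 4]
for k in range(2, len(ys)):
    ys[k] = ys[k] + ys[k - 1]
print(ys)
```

k=2: ys[2] = 8+4 = 12 → [0, 4, 12, 8, 8, 3, 9, 4]
k=3: ys[3] = 8+12 = 20 → [0, 4, 12, 20, 8, 3, 9, 4]
k=4: ys[4] = 8+20 = 28 → [0, 4, 12, 20, 28, 3, 9, 4]
k=5: ys[5] = 3+28 = 31 → [0, 4, 12, 20, 28, 31, 9, 4]
k=6: ys[6] = 9+31 = 40 → [0, 4, 12, 20, 28, 31, 40, 4]
k=7: ys[7] = 4+40 = 44 → [0, 4, 12, 20, 28, 31, 40, 44]

[0, 4, 12, 20, 28, 31, 40, 44]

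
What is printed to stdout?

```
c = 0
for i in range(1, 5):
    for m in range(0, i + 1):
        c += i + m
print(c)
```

60

i=1,m=0: c = 0+1 = 1
i=1,m=1: c = 1+2 = 3
i=2,m=0: c = 3+2 = 5
i=2,m=1: c = 5+3 = 8
i=2,m=2: c = 8+4 = 12
i=3,m=0: c = 12+3 = 15
i=3,m=1: c = 15+4 = 19
i=3,m=2: c = 19+5 = 24
i=3,m=3: c = 24+6 = 30
i=4,m=0: c = 30+4 = 34
i=4,m=1: c = 34+5 = 39
i=4,m=2: c = 39+6 = 45
i=4,m=3: c = 45+7 = 52
i=4,m=4: c = 52+8 = 60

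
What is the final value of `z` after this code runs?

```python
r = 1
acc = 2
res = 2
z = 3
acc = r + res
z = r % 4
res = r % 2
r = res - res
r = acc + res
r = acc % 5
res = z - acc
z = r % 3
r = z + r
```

acc = 1+2 = 3
z = 1%4 = 1
res = 1%2 = 1
r = 1-1 = 0
r = 3+1 = 4
r = 3%5 = 3
res = 1-3 = -2
z = 3%3 = 0
r = 0+3 = 3

0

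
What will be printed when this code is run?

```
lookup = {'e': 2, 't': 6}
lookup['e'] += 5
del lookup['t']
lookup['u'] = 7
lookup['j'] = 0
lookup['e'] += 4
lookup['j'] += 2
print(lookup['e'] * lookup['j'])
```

22

lookup['e'] = 2+5 = 7 → {'e': 7, 't': 6}
del 't' → {'e': 7}
lookup['u'] = 7 → {'e': 7, 'u': 7}
lookup['j'] = 0 → {'e': 7, 'u': 7, 'j': 0}
lookup['e'] = 7+4 = 11 → {'e': 11, 'u': 7, 'j': 0}
lookup['j'] = 0+2 = 2 → {'e': 11, 'u': 7, 'j': 2}
lookup['e']*lookup['j'] = 11*2 = 22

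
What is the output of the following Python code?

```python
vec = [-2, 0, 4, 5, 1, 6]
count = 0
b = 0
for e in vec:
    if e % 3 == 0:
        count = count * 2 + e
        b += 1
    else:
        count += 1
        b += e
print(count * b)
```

e=-2: not %3==0, count = 0+1 = 1; b=-2
e=0: %3==0, count = 1*2+0 = 2; b=-1
e=4: not %3==0, count = 2+1 = 3; b=3
e=5: not %3==0, count = 3+1 = 4; b=8
e=1: not %3==0, count = 4+1 = 5; b=9
e=6: %3==0, count = 5*2+6 = 16; b=10
count*b = 16*10 = 160

160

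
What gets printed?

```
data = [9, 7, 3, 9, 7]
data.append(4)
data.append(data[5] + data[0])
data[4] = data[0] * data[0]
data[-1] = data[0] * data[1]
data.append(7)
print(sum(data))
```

append 4 → [9, 7, 3, 9, 7, 4]
append data[5]+data[0] = 4+9 = 13 → [9, 7, 3, 9, 7, 4, 13]
data[4] = data[0]*data[0] = 9*9 = 81 → [9, 7, 3, 9, 81, 4, 13]
data[-1] = data[0]*data[1] = 9*7 = 63 → [9, 7, 3, 9, 81, 4, 63]
append 7 → [9, 7, 3, 9, 81, 4, 63, 7]
sum = 183

183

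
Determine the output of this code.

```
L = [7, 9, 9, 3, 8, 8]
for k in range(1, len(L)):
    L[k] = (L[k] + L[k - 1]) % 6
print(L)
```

k=1: L[1] = (9+7)%6 = 4 → [7, 4, 9, 3, 8, 8]
k=2: L[2] = (9+4)%6 = 1 → [7, 4, 1, 3, 8, 8]
k=3: L[3] = (3+1)%6 = 4 → [7, 4, 1, 4, 8, 8]
k=4: L[4] = (8+4)%6 = 0 → [7, 4, 1, 4, 0, 8]
k=5: L[5] = (8+0)%6 = 2 → [7, 4, 1, 4, 0, 2]

[7, 4, 1, 4, 0, 2]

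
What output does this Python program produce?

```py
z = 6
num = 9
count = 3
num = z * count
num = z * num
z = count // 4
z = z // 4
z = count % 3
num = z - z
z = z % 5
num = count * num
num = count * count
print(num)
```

9

num = 6*3 = 18
num = 6*18 = 108
z = 3//4 = 0
z = 0//4 = 0
z = 3%3 = 0
num = 0-0 = 0
z = 0%5 = 0
num = 3*0 = 0
num = 3*3 = 9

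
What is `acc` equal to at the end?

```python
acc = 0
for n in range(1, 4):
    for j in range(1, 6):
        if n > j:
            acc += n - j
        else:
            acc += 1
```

16

n=1,j=1: not 1>1, acc = 0+1 = 1
n=1,j=2: not 1>2, acc = 1+1 = 2
n=1,j=3: not 1>3, acc = 2+1 = 3
n=1,j=4: not 1>4, acc = 3+1 = 4
n=1,j=5: not 1>5, acc = 4+1 = 5
n=2,j=1: 2>1, acc = 5+1 = 6
n=2,j=2: not 2>2, acc = 6+1 = 7
n=2,j=3: not 2>3, acc = 7+1 = 8
n=2,j=4: not 2>4, acc = 8+1 = 9
n=2,j=5: not 2>5, acc = 9+1 = 10
n=3,j=1: 3>1, acc = 10+2 = 12
n=3,j=2: 3>2, acc = 12+1 = 13
n=3,j=3: not 3>3, acc = 13+1 = 14
n=3,j=4: not 3>4, acc = 14+1 = 15
n=3,j=5: not 3>5, acc = 15+1 = 16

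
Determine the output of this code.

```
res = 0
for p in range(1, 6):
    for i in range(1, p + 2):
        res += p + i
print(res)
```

p=1,i=1: res = 0+2 = 2
p=1,i=2: res = 2+3 = 5
p=2,i=1: res = 5+3 = 8
p=2,i=2: res = 8+4 = 12
p=2,i=3: res = 12+5 = 17
p=3,i=1: res = 17+4 = 21
p=3,i=2: res = 21+5 = 26
p=3,i=3: res = 26+6 = 32
p=3,i=4: res = 32+7 = 39
p=4,i=1: res = 39+5 = 44
p=4,i=2: res = 44+6 = 50
p=4,i=3: res = 50+7 = 57
p=4,i=4: res = 57+8 = 65
p=4,i=5: res = 65+9 = 74
p=5,i=1: res = 74+6 = 80
p=5,i=2: res = 80+7 = 87
p=5,i=3: res = 87+8 = 95
p=5,i=4: res = 95+9 = 104
p=5,i=5: res = 104+10 = 114
p=5,i=6: res = 114+11 = 125

125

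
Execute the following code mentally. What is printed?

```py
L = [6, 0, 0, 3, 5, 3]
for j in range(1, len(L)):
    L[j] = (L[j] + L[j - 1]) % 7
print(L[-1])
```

j=1: L[1] = (0+6)%7 = 6 → [6, 6, 0, 3, 5, 3]
j=2: L[2] = (0+6)%7 = 6 → [6, 6, 6, 3, 5, 3]
j=3: L[3] = (3+6)%7 = 2 → [6, 6, 6, 2, 5, 3]
j=4: L[4] = (5+2)%7 = 0 → [6, 6, 6, 2, 0, 3]
j=5: L[5] = (3+0)%7 = 3 → [6, 6, 6, 2, 0, 3]

3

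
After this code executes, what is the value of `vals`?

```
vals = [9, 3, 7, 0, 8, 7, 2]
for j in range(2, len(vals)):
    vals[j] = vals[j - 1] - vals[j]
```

j=2: vals[2] = 3-7 = -4 → [9, 3, -4, 0, 8, 7, 2]
j=3: vals[3] = (-4)-0 = -4 → [9, 3, -4, -4, 8, 7, 2]
j=4: vals[4] = (-4)-8 = -12 → [9, 3, -4, -4, -12, 7, 2]
j=5: vals[5] = (-12)-7 = -19 → [9, 3, -4, -4, -12, -19, 2]
j=6: vals[6] = (-19)-2 = -21 → [9, 3, -4, -4, -12, -19, -21]

[9, 3, -4, -4, -12, -19, -21]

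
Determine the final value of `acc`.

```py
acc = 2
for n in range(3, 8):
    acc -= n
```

-23

n=3: acc = 2-3 = -1
n=4: acc = (-1)-4 = -5
n=5: acc = (-5)-5 = -10
n=6: acc = (-10)-6 = -16
n=7: acc = (-16)-7 = -23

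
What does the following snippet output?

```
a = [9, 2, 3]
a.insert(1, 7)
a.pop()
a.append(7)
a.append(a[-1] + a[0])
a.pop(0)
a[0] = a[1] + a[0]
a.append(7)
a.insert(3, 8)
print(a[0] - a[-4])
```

2

insert 7 at 1 → [9, 7, 2, 3]
pop() removes 3 → [9, 7, 2]
append 7 → [9, 7, 2, 7]
append a[-1]+a[0] = 7+9 = 16 → [9, 7, 2, 7, 16]
pop(0) removes 9 → [7, 2, 7, 16]
a[0] = a[1]+a[0] = 2+7 = 9 → [9, 2, 7, 16]
append 7 → [9, 2, 7, 16, 7]
insert 8 at 3 → [9, 2, 7, 8, 16, 7]
a[0]-a[-4] = 9-7 = 2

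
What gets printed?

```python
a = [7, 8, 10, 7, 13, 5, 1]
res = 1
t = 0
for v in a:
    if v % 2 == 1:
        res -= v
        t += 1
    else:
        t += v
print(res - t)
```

v=7: odd, res = 1-7 = -6; t=1
v=8: not odd; t=9
v=10: not odd; t=19
v=7: odd, res = (-6)-7 = -13; t=20
v=13: odd, res = (-13)-13 = -26; t=21
v=5: odd, res = (-26)-5 = -31; t=22
v=1: odd, res = (-31)-1 = -32; t=23
res-t = (-32)-23 = -55

-55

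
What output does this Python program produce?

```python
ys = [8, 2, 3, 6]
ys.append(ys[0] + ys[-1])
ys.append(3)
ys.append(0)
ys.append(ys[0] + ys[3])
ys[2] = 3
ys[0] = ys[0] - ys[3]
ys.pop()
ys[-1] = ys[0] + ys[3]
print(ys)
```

[2, 2, 3, 6, 14, 3, 8]

append ys[0]+ys[-1] = 8+6 = 14 → [8, 2, 3, 6, 14]
append 3 → [8, 2, 3, 6, 14, 3]
append 0 → [8, 2, 3, 6, 14, 3, 0]
append ys[0]+ys[3] = 8+6 = 14 → [8, 2, 3, 6, 14, 3, 0, 14]
ys[2] = 3 → [8, 2, 3, 6, 14, 3, 0, 14]
ys[0] = ys[0]-ys[3] = 8-6 = 2 → [2, 2, 3, 6, 14, 3, 0, 14]
pop() removes 14 → [2, 2, 3, 6, 14, 3, 0]
ys[-1] = ys[0]+ys[3] = 2+6 = 8 → [2, 2, 3, 6, 14, 3, 8]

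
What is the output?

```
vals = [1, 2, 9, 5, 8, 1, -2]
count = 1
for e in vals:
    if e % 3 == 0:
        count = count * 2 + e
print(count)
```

11

e=1: not %3==0
e=2: not %3==0
e=9: %3==0, count = 1*2+9 = 11
e=5: not %3==0
e=8: not %3==0
e=1: not %3==0
e=-2: not %3==0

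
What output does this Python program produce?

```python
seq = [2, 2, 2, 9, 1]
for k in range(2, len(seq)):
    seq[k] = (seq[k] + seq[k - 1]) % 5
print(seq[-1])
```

4

k=2: seq[2] = (2+2)%5 = 4 → [2, 2, 4, 9, 1]
k=3: seq[3] = (9+4)%5 = 3 → [2, 2, 4, 3, 1]
k=4: seq[4] = (1+3)%5 = 4 → [2, 2, 4, 3, 4]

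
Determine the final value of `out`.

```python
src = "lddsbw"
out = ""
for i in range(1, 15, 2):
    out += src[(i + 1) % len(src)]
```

i=1: add src[2]='d' → 'd'
i=3: add src[4]='b' → 'db'
i=5: add src[0]='l' → 'dbl'
i=7: add src[2]='d' → 'dbld'
i=9: add src[4]='b' → 'dbldb'
i=11: add src[0]='l' → 'dbldbl'
i=13: add src[2]='d' → 'dbldbld'

'dbldbld'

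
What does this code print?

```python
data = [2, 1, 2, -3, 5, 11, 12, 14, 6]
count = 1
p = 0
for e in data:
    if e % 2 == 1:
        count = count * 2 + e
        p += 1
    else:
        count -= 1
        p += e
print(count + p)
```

46

e=2: not odd, count = 1-1 = 0; p=2
e=1: odd, count = 0*2+1 = 1; p=3
e=2: not odd, count = 1-1 = 0; p=5
e=-3: odd, count = 0*2+(-3) = -3; p=6
e=5: odd, count = (-3)*2+5 = -1; p=7
e=11: odd, count = (-1)*2+11 = 9; p=8
e=12: not odd, count = 9-1 = 8; p=20
e=14: not odd, count = 8-1 = 7; p=34
e=6: not odd, count = 7-1 = 6; p=40
count+p = 6+40 = 46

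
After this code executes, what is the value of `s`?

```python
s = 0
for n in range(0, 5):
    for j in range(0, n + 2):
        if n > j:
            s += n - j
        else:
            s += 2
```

40

n=0,j=0: not 0>0, s = 0+2 = 2
n=0,j=1: not 0>1, s = 2+2 = 4
n=1,j=0: 1>0, s = 4+1 = 5
n=1,j=1: not 1>1, s = 5+2 = 7
n=1,j=2: not 1>2, s = 7+2 = 9
n=2,j=0: 2>0, s = 9+2 = 11
n=2,j=1: 2>1, s = 11+1 = 12
n=2,j=2: not 2>2, s = 12+2 = 14
n=2,j=3: not 2>3, s = 14+2 = 16
n=3,j=0: 3>0, s = 16+3 = 19
n=3,j=1: 3>1, s = 19+2 = 21
n=3,j=2: 3>2, s = 21+1 = 22
n=3,j=3: not 3>3, s = 22+2 = 24
n=3,j=4: not 3>4, s = 24+2 = 26
n=4,j=0: 4>0, s = 26+4 = 30
n=4,j=1: 4>1, s = 30+3 = 33
n=4,j=2: 4>2, s = 33+2 = 35
n=4,j=3: 4>3, s = 35+1 = 36
n=4,j=4: not 4>4, s = 36+2 = 38
n=4,j=5: not 4>5, s = 38+2 = 40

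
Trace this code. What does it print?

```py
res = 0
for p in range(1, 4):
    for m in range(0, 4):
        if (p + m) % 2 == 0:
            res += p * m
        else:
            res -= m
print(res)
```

p=1,m=0: odd sum, res = 0-0 = 0
p=1,m=1: even sum, res = 0+1 = 1
p=1,m=2: odd sum, res = 1-2 = -1
p=1,m=3: even sum, res = (-1)+3 = 2
p=2,m=0: even sum, res = 2+0 = 2
p=2,m=1: odd sum, res = 2-1 = 1
p=2,m=2: even sum, res = 1+4 = 5
p=2,m=3: odd sum, res = 5-3 = 2
p=3,m=0: odd sum, res = 2-0 = 2
p=3,m=1: even sum, res = 2+3 = 5
p=3,m=2: odd sum, res = 5-2 = 3
p=3,m=3: even sum, res = 3+9 = 12

12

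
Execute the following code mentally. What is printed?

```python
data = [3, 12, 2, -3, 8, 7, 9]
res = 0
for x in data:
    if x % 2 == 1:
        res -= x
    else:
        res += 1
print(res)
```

x=3: odd, res = 0-3 = -3
x=12: not odd, res = (-3)+1 = -2
x=2: not odd, res = (-2)+1 = -1
x=-3: odd, res = (-1)-(-3) = 2
x=8: not odd, res = 2+1 = 3
x=7: odd, res = 3-7 = -4
x=9: odd, res = (-4)-9 = -13

-13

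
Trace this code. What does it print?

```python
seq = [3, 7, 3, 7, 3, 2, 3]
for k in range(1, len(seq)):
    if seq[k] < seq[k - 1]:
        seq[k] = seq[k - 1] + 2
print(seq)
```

k=1: 7>=3, unchanged → [3, 7, 3, 7, 3, 2, 3]
k=2: 3<7, seq[2] = 7+2 = 9 → [3, 7, 9, 7, 3, 2, 3]
k=3: 7<9, seq[3] = 9+2 = 11 → [3, 7, 9, 11, 3, 2, 3]
k=4: 3<11, seq[4] = 11+2 = 13 → [3, 7, 9, 11, 13, 2, 3]
k=5: 2<13, seq[5] = 13+2 = 15 → [3, 7, 9, 11, 13, 15, 3]
k=6: 3<15, seq[6] = 15+2 = 17 → [3, 7, 9, 11, 13, 15, 17]

[3, 7, 9, 11, 13, 15, 17]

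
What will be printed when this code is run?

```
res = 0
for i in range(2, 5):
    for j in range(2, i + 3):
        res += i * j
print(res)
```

i=2,j=2: res = 0+4 = 4
i=2,j=3: res = 4+6 = 10
i=2,j=4: res = 10+8 = 18
i=3,j=2: res = 18+6 = 24
i=3,j=3: res = 24+9 = 33
i=3,j=4: res = 33+12 = 45
i=3,j=5: res = 45+15 = 60
i=4,j=2: res = 60+8 = 68
i=4,j=3: res = 68+12 = 80
i=4,j=4: res = 80+16 = 96
i=4,j=5: res = 96+20 = 116
i=4,j=6: res = 116+24 = 140

140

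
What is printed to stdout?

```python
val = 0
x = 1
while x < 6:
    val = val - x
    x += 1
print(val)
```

-15

x=1: val = 0-1 = -1
x=2: val = (-1)-2 = -3
x=3: val = (-3)-3 = -6
x=4: val = (-6)-4 = -10
x=5: val = (-10)-5 = -15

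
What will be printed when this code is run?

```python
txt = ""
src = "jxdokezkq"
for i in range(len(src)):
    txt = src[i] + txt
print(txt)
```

i=0: prepend 'j' → 'j'
i=1: prepend 'x' → 'xj'
i=2: prepend 'd' → 'dxj'
i=3: prepend 'o' → 'odxj'
i=4: prepend 'k' → 'kodxj'
i=5: prepend 'e' → 'ekodxj'
i=6: prepend 'z' → 'zekodxj'
i=7: prepend 'k' → 'kzekodxj'
i=8: prepend 'q' → 'qkzekodxj'

qkzekodxj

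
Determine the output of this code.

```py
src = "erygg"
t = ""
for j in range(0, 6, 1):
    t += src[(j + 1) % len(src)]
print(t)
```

j=0: add src[1]='r' → 'r'
j=1: add src[2]='y' → 'ry'
j=2: add src[3]='g' → 'ryg'
j=3: add src[4]='g' → 'rygg'
j=4: add src[0]='e' → 'rygge'
j=5: add src[1]='r' → 'rygger'

rygger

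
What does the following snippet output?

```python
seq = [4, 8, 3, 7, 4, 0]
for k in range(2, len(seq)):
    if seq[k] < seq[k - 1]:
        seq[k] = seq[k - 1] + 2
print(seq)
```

[4, 8, 10, 12, 14, 16]

k=2: 3<8, seq[2] = 8+2 = 10 → [4, 8, 10, 7, 4, 0]
k=3: 7<10, seq[3] = 10+2 = 12 → [4, 8, 10, 12, 4, 0]
k=4: 4<12, seq[4] = 12+2 = 14 → [4, 8, 10, 12, 14, 0]
k=5: 0<14, seq[5] = 14+2 = 16 → [4, 8, 10, 12, 14, 16]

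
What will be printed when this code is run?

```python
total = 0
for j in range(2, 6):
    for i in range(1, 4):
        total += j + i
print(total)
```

j=2,i=1: total = 0+3 = 3
j=2,i=2: total = 3+4 = 7
j=2,i=3: total = 7+5 = 12
j=3,i=1: total = 12+4 = 16
j=3,i=2: total = 16+5 = 21
j=3,i=3: total = 21+6 = 27
j=4,i=1: total = 27+5 = 32
j=4,i=2: total = 32+6 = 38
j=4,i=3: total = 38+7 = 45
j=5,i=1: total = 45+6 = 51
j=5,i=2: total = 51+7 = 58
j=5,i=3: total = 58+8 = 66

66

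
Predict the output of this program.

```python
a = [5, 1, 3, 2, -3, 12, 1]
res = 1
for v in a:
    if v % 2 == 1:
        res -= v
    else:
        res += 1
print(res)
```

-4

v=5: odd, res = 1-5 = -4
v=1: odd, res = (-4)-1 = -5
v=3: odd, res = (-5)-3 = -8
v=2: not odd, res = (-8)+1 = -7
v=-3: odd, res = (-7)-(-3) = -4
v=12: not odd, res = (-4)+1 = -3
v=1: odd, res = (-3)-1 = -4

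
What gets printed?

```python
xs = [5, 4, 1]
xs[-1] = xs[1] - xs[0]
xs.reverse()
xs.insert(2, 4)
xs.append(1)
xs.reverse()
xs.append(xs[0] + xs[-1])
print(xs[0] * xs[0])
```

1

xs[-1] = xs[1]-xs[0] = 4-5 = -1 → [5, 4, -1]
reverse → [-1, 4, 5]
insert 4 at 2 → [-1, 4, 4, 5]
append 1 → [-1, 4, 4, 5, 1]
reverse → [1, 5, 4, 4, -1]
append xs[0]+xs[-1] = 1+(-1) = 0 → [1, 5, 4, 4, -1, 0]
xs[0]*xs[0] = 1*1 = 1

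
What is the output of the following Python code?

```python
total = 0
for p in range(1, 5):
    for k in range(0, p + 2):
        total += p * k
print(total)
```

105

p=1,k=0: total = 0+0 = 0
p=1,k=1: total = 0+1 = 1
p=1,k=2: total = 1+2 = 3
p=2,k=0: total = 3+0 = 3
p=2,k=1: total = 3+2 = 5
p=2,k=2: total = 5+4 = 9
p=2,k=3: total = 9+6 = 15
p=3,k=0: total = 15+0 = 15
p=3,k=1: total = 15+3 = 18
p=3,k=2: total = 18+6 = 24
p=3,k=3: total = 24+9 = 33
p=3,k=4: total = 33+12 = 45
p=4,k=0: total = 45+0 = 45
p=4,k=1: total = 45+4 = 49
p=4,k=2: total = 49+8 = 57
p=4,k=3: total = 57+12 = 69
p=4,k=4: total = 69+16 = 85
p=4,k=5: total = 85+20 = 105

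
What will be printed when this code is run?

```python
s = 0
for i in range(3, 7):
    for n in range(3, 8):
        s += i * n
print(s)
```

450

i=3,n=3: s = 0+9 = 9
i=3,n=4: s = 9+12 = 21
i=3,n=5: s = 21+15 = 36
i=3,n=6: s = 36+18 = 54
i=3,n=7: s = 54+21 = 75
i=4,n=3: s = 75+12 = 87
i=4,n=4: s = 87+16 = 103
i=4,n=5: s = 103+20 = 123
i=4,n=6: s = 123+24 = 147
i=4,n=7: s = 147+28 = 175
i=5,n=3: s = 175+15 = 190
i=5,n=4: s = 190+20 = 210
i=5,n=5: s = 210+25 = 235
i=5,n=6: s = 235+30 = 265
i=5,n=7: s = 265+35 = 300
i=6,n=3: s = 300+18 = 318
i=6,n=4: s = 318+24 = 342
i=6,n=5: s = 342+30 = 372
i=6,n=6: s = 372+36 = 408
i=6,n=7: s = 408+42 = 450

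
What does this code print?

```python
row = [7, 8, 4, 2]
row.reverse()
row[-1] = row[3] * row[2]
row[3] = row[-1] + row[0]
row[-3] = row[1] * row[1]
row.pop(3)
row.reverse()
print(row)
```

reverse → [2, 4, 8, 7]
row[-1] = row[3]*row[2] = 7*8 = 56 → [2, 4, 8, 56]
row[3] = row[-1]+row[0] = 56+2 = 58 → [2, 4, 8, 58]
row[-3] = row[1]*row[1] = 4*4 = 16 → [2, 16, 8, 58]
pop(3) removes 58 → [2, 16, 8]
reverse → [8, 16, 2]

[8, 16, 2]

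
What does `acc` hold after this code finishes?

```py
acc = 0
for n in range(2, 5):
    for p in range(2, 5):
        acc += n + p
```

54

n=2,p=2: acc = 0+4 = 4
n=2,p=3: acc = 4+5 = 9
n=2,p=4: acc = 9+6 = 15
n=3,p=2: acc = 15+5 = 20
n=3,p=3: acc = 20+6 = 26
n=3,p=4: acc = 26+7 = 33
n=4,p=2: acc = 33+6 = 39
n=4,p=3: acc = 39+7 = 46
n=4,p=4: acc = 46+8 = 54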